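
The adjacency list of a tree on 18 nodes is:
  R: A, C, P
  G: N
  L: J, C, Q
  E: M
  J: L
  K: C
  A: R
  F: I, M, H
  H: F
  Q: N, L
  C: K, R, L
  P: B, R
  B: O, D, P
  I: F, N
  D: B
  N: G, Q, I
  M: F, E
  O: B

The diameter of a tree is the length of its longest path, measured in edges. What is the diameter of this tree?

11

Starting from O, a farthest node is E at distance 11.
One longest path: O - B - P - R - C - L - Q - N - I - F - M - E.
So the diameter is 11.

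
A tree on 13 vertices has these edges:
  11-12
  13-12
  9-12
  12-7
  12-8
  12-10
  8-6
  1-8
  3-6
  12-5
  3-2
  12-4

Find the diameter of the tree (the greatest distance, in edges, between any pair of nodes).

BFS from 2 reaches 11 last, at distance 5; BFS from 11 confirms no node is farther.
Path: 2 – 3 – 6 – 8 – 12 – 11.

5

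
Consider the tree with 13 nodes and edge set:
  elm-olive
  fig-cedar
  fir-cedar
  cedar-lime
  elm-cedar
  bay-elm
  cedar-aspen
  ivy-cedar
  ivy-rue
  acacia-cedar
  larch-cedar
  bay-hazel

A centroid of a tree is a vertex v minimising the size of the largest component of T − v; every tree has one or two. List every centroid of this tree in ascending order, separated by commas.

cedar

Removing cedar splits the tree into components of sizes 4, 2, 1, 1, 1, 1, 1, 1; the largest is 4 ≤ ⌊13/2⌋ = 6.
No neighbour of cedar does as well, so cedar is the unique centroid.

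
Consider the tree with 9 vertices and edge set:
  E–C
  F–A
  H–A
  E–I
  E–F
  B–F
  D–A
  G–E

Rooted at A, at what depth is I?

A – F – E – I — 3 edges.

3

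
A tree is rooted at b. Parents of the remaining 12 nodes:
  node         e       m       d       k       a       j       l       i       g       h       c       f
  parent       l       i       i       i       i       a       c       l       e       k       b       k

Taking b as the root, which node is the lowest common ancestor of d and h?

Path d→root: d i l c b; path h→root: h k i l c b.
First common node: i.

i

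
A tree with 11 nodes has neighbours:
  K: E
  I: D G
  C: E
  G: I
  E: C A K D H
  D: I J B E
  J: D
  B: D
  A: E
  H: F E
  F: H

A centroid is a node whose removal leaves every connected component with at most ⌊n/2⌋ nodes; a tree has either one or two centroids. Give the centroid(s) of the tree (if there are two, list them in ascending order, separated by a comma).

Removing E splits the tree into components of sizes 5, 2, 1, 1, 1; the largest is 5 ≤ ⌊11/2⌋ = 5.
Every other node leaves some component of size > 5, so the centroid is unique.

E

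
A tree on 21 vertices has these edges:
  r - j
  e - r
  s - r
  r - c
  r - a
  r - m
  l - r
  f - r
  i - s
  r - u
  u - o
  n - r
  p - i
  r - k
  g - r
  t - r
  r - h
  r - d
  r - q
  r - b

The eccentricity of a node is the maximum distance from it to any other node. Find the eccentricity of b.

The node farthest from b is p, via b-r-s-i-p — 4 edges.

4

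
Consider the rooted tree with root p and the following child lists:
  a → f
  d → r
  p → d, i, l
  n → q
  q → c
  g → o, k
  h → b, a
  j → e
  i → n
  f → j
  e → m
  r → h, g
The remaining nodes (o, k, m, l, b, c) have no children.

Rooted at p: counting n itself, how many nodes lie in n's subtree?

3

Descendants of n (including itself): n, q, c. That's 3.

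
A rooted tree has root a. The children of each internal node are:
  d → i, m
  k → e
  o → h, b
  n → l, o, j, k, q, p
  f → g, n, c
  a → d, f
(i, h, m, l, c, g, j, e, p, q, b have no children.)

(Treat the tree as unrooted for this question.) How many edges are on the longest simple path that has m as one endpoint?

Distances from m peak at 6, attained at b (h, e also at distance 6).
m-d-a-f-n-o-b

6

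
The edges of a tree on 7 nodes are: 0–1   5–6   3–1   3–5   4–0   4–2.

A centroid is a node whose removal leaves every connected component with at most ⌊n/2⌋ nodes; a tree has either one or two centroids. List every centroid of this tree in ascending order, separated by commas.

1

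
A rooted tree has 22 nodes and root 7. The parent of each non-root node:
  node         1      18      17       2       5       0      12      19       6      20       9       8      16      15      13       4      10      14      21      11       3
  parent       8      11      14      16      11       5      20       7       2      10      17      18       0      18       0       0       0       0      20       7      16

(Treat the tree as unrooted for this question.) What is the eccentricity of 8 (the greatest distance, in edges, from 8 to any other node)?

7

Distances from 8 peak at 7, attained at 12 (6, 9, 21 also at distance 7).
8-18-11-5-0-10-20-12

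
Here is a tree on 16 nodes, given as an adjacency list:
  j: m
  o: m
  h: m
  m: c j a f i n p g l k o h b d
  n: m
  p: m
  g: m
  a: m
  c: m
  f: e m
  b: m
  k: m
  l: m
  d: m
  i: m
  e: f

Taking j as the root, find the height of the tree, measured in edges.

3

The longest root-to-leaf path is j – m – f – e (3 edges).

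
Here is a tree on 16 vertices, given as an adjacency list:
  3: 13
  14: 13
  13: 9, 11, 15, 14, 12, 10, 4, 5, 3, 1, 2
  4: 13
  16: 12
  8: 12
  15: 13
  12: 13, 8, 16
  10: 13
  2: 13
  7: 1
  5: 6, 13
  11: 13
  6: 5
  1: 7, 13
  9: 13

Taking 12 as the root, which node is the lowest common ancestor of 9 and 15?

13

Ancestors of 9 (toward the root): 9, 13, 12.
Ancestors of 15: 15, 13, 12.
The deepest node appearing in both lists is 13.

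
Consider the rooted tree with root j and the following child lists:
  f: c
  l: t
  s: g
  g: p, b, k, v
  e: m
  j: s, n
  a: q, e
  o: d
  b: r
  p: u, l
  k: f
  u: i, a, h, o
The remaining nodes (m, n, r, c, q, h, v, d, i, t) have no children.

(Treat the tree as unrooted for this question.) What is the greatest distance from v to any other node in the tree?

Distances from v peak at 6, attained at m.
v–g–p–u–a–e–m

6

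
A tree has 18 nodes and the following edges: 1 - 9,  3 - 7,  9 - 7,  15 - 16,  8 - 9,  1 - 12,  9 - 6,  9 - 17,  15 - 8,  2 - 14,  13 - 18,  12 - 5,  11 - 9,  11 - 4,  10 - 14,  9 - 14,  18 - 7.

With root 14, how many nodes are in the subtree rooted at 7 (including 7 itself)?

4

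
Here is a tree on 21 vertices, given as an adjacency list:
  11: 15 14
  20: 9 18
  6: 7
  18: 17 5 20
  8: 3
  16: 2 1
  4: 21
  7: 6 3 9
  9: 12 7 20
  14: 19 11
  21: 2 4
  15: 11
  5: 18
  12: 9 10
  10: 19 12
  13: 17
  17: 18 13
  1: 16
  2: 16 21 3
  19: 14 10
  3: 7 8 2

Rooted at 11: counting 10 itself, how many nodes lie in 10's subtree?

The subtree rooted at 10 contains: 10, 12, 9, 20, 7, 18, 3, 6, 5, 17, 8, 2, 13, 16, 21, 1, 4 — 17 nodes.

17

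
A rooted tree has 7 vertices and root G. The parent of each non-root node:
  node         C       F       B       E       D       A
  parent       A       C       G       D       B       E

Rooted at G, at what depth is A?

Path from G to A: G–B–D–E–A, which has 4 edges.

4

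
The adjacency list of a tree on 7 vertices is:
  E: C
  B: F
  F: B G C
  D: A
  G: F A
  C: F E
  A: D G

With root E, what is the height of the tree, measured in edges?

The longest root-to-leaf path is E → C → F → G → A → D (5 edges).

5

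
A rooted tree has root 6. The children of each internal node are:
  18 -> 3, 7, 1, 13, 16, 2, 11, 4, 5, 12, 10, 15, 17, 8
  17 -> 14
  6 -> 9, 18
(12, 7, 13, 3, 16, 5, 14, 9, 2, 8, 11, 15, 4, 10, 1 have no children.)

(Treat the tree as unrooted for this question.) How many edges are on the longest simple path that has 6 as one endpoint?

3

A farthest node from 6 is 14.
The path 6 – 18 – 17 – 14 has 3 edges.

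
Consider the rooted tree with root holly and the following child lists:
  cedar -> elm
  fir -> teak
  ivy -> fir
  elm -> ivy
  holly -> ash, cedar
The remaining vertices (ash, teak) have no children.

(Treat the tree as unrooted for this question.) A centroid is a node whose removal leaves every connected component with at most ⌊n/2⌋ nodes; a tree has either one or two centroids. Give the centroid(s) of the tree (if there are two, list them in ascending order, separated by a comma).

elm

If elm is removed the pieces have sizes 3, 3, all ≤ ⌊7/2⌋ = 3.
No neighbour of elm does as well, so elm is the unique centroid.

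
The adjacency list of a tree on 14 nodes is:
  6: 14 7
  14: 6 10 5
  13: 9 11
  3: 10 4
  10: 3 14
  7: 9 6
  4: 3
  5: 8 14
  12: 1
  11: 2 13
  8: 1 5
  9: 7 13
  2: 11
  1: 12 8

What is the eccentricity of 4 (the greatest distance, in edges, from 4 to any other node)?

9

Distances from 4 peak at 9, attained at 2.
4–3–10–14–6–7–9–13–11–2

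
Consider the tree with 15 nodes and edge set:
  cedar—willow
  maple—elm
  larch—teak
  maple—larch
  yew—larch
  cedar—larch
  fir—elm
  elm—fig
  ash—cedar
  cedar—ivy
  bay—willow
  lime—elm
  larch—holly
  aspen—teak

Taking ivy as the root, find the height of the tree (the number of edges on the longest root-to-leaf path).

5

The longest root-to-leaf path is ivy-cedar-larch-maple-elm-fig (5 edges).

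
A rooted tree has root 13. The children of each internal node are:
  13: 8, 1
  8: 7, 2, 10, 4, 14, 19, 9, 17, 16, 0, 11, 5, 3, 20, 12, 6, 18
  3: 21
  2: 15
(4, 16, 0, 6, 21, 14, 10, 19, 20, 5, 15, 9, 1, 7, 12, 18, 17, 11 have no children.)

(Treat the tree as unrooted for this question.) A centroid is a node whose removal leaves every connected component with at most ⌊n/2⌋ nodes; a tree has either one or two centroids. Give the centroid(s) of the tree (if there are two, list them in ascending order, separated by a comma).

If 8 is removed the pieces have sizes 2, 2, 2, 1, 1, 1, 1, 1, 1, 1, 1, 1, 1, 1, 1, 1, 1, 1, all ≤ ⌊22/2⌋ = 11.
No neighbour of 8 does as well, so 8 is the unique centroid.

8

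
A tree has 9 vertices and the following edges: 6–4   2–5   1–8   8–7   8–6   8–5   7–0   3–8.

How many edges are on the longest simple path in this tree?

4

BFS from 4 reaches 2 last, at distance 4; BFS from 2 confirms no node is farther.
Path: 4–6–8–5–2.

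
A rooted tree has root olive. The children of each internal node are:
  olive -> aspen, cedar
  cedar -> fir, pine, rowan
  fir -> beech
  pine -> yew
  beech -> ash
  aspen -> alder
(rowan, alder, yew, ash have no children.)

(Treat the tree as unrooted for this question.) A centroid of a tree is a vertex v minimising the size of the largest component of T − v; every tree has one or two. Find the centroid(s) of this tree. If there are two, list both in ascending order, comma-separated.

cedar

Delete cedar: the remaining components have sizes 3, 3, 2, 1. Max 3 ≤ 5, so cedar is a centroid.
No neighbour of cedar does as well, so cedar is the unique centroid.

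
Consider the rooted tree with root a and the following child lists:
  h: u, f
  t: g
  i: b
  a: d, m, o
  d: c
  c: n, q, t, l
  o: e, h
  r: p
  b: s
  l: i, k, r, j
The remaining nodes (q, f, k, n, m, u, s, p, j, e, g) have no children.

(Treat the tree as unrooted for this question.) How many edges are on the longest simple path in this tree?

9

A longest path is s–b–i–l–c–d–a–o–h–u, with 9 edges.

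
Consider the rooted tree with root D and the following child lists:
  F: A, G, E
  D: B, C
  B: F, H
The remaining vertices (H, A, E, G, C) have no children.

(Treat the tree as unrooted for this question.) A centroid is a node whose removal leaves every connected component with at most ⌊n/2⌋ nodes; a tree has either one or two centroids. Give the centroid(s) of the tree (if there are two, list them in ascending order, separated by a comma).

Removing F splits the tree into components of sizes 4, 1, 1, 1; the largest is 4 ≤ ⌊8/2⌋ = 4.
Its neighbour B also leaves a largest component of size 4, so both are centroids.

B, F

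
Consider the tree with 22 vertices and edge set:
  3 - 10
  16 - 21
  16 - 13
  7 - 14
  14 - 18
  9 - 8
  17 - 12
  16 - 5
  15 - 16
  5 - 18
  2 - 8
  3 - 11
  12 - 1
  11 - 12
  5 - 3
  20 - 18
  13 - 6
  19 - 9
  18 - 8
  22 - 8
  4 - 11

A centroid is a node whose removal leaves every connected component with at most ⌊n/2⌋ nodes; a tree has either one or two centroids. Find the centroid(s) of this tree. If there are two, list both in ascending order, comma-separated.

If 5 is removed the pieces have sizes 9, 7, 5, all ≤ ⌊22/2⌋ = 11.
Every other node leaves some component of size > 11, so the centroid is unique.

5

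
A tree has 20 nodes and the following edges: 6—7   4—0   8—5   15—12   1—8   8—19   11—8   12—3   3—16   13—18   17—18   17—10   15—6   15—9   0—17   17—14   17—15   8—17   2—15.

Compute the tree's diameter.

6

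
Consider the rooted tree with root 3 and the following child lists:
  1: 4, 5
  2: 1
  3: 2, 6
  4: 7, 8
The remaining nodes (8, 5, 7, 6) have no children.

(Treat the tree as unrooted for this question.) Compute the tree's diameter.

Starting from 8, a farthest node is 6 at distance 5.
One longest path: 8-4-1-2-3-6.
So the diameter is 5.

5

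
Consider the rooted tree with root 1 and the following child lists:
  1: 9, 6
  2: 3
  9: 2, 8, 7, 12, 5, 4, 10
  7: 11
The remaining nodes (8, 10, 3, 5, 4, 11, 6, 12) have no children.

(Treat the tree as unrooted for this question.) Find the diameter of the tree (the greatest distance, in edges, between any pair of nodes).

A longest path is 11 – 7 – 9 – 1 – 6, with 4 edges.

4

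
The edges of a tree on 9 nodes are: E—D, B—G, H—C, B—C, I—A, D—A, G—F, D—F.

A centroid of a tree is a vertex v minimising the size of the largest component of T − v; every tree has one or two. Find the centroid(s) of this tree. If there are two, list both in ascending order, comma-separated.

Delete F: the remaining components have sizes 4, 4. Max 4 ≤ 4, so F is a centroid.
Every other node leaves some component of size > 4, so the centroid is unique.

F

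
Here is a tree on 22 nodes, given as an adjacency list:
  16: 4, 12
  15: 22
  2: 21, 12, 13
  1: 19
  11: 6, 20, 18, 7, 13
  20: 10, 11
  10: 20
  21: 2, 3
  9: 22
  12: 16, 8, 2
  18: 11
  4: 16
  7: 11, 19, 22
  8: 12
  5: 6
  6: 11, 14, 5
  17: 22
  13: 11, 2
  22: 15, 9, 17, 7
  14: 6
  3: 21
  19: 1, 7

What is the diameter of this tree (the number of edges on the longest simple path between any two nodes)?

8

BFS from 4 reaches 15 last, at distance 8; BFS from 15 confirms no node is farther.
Path: 4 – 16 – 12 – 2 – 13 – 11 – 7 – 22 – 15.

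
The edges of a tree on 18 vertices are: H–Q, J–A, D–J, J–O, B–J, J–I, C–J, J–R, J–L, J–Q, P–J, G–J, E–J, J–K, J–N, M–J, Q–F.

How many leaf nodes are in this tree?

16

Degree-1 nodes: A, B, C, D, E, F, G, H, I, K, L, M, N, O, P, R — 16 of them.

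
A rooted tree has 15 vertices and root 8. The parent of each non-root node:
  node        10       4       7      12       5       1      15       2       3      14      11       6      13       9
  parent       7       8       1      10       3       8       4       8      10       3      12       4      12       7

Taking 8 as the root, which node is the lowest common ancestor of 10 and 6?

8

Ancestors of 10 (toward the root): 10, 7, 1, 8.
Ancestors of 6: 6, 4, 8.
The deepest node appearing in both lists is 8.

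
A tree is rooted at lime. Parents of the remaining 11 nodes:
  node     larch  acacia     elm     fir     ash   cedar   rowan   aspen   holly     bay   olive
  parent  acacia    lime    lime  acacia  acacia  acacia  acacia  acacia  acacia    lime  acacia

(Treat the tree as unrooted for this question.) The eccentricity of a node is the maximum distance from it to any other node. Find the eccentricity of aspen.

The node farthest from aspen is elm (bay also at distance 3), via aspen-acacia-lime-elm — 3 edges.

3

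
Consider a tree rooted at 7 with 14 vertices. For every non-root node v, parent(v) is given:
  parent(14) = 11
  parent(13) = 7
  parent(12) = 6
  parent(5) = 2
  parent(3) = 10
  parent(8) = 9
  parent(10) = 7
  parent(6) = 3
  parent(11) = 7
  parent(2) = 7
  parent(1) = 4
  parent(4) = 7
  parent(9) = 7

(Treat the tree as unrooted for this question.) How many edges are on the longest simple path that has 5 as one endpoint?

The node farthest from 5 is 12, via 5–2–7–10–3–6–12 — 6 edges.

6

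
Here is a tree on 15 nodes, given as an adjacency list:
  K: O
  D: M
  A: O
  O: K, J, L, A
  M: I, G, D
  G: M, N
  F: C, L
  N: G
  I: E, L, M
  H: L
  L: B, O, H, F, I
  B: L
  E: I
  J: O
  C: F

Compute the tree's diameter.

Starting from N, a farthest node is K at distance 6.
One longest path: N-G-M-I-L-O-K.
So the diameter is 6.

6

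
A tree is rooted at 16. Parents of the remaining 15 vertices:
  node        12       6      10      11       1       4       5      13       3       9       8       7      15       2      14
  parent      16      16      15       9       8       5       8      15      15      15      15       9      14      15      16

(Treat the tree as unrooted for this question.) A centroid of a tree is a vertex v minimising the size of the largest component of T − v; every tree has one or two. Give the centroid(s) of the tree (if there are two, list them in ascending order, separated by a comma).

Removing 15 splits the tree into components of sizes 4, 4, 3, 1, 1, 1, 1; the largest is 4 ≤ ⌊16/2⌋ = 8.
No neighbour of 15 does as well, so 15 is the unique centroid.

15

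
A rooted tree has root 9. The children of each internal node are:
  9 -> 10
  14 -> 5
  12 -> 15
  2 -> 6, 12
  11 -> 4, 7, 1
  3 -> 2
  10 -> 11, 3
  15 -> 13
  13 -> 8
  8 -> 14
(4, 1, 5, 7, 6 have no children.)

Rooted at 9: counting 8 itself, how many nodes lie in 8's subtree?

The subtree rooted at 8 contains: 8, 14, 5 — 3 nodes.

3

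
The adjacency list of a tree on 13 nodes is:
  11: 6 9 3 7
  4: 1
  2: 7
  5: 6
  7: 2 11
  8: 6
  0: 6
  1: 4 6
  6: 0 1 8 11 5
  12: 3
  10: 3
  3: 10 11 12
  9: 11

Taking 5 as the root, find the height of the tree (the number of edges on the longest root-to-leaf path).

4

The longest root-to-leaf path is 5–6–11–7–2 (4 edges).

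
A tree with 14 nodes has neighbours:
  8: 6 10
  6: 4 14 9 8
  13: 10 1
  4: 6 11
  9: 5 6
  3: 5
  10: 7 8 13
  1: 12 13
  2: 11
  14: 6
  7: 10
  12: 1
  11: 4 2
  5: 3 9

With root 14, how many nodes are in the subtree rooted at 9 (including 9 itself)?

Descendants of 9 (including itself): 9, 5, 3. That's 3.

3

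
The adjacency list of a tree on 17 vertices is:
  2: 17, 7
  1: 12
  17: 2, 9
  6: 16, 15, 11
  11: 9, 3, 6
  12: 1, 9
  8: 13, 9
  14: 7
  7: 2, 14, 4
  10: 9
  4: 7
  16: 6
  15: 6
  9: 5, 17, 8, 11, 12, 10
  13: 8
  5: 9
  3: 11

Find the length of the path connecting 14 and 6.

6

14 - 7 - 2 - 17 - 9 - 11 - 6: 6 edges.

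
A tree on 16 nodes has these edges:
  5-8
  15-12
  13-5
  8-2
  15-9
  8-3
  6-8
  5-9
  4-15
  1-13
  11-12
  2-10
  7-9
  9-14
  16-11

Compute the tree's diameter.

BFS from 16 reaches 10 last, at distance 8; BFS from 10 confirms no node is farther.
Path: 16–11–12–15–9–5–8–2–10.

8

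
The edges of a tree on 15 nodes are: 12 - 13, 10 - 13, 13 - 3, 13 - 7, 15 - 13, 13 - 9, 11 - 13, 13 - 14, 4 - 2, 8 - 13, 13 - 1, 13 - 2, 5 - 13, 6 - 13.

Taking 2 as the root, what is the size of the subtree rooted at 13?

The subtree rooted at 13 contains: 13, 1, 15, 3, 9, 6, 7, 11, 10, 14, 5, 12, 8 — 13 nodes.

13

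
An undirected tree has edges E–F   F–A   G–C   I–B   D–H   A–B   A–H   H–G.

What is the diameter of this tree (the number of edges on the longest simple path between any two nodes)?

5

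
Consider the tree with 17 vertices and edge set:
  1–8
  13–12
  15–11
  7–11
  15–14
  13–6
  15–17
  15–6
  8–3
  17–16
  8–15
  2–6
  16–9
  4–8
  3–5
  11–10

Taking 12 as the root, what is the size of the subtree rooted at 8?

Descendants of 8 (including itself): 8, 4, 3, 1, 5. That's 5.

5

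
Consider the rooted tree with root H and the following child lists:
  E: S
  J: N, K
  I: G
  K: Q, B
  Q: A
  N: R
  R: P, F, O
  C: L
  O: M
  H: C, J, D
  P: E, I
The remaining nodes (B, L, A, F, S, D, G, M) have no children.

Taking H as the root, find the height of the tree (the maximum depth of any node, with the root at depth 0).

The longest root-to-leaf path is H–J–N–R–P–I–G (6 edges).

6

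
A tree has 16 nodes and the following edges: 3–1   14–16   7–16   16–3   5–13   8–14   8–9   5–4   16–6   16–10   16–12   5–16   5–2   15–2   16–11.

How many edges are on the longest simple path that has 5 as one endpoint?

The node farthest from 5 is 9, via 5-16-14-8-9 — 4 edges.

4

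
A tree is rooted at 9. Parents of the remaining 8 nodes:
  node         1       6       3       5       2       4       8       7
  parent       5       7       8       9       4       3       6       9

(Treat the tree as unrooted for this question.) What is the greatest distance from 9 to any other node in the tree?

6

The node farthest from 9 is 2, via 9 – 7 – 6 – 8 – 3 – 4 – 2 — 6 edges.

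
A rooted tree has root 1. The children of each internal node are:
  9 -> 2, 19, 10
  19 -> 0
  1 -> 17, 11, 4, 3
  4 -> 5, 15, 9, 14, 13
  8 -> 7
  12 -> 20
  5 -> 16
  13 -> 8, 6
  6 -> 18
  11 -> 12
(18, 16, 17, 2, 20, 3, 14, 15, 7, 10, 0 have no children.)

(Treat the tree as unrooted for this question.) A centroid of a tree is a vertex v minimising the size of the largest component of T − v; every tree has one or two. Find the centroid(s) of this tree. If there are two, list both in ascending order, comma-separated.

4

Delete 4: the remaining components have sizes 6, 5, 5, 2, 1, 1. Max 6 ≤ 10, so 4 is a centroid.
Every other node leaves some component of size > 10, so the centroid is unique.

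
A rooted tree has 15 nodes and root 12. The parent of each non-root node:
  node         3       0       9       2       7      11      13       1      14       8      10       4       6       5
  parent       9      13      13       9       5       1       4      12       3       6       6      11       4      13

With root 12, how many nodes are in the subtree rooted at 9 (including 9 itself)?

9's subtree: {9, 3, 2, 14}, size 4.

4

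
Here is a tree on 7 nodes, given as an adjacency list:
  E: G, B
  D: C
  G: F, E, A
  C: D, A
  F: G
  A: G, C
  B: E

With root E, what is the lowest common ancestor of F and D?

Path F→root: F G E; path D→root: D C A G E.
First common node: G.

G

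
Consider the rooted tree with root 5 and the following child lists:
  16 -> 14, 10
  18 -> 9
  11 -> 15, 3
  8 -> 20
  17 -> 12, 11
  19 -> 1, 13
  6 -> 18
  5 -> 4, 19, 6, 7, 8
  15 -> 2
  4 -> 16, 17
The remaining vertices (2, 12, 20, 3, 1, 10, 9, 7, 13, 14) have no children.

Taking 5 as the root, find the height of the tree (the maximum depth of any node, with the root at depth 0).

5

A deepest node is 2, reached by 5 → 4 → 17 → 11 → 15 → 2.
That path has 5 edges, so the height is 5.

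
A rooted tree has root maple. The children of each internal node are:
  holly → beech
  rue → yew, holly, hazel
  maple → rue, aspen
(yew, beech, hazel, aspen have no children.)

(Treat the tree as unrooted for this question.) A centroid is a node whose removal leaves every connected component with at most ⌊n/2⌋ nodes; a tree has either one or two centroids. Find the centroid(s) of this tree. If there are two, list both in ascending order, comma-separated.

Delete rue: the remaining components have sizes 2, 2, 1, 1. Max 2 ≤ 3, so rue is a centroid.
Every other node leaves some component of size > 3, so the centroid is unique.

rue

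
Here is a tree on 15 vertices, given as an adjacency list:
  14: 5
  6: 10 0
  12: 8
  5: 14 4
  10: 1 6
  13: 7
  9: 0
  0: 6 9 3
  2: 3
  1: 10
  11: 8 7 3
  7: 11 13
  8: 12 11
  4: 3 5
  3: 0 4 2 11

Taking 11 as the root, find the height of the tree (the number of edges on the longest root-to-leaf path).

5

A deepest node is 1, reached by 11–3–0–6–10–1.
That path has 5 edges, so the height is 5.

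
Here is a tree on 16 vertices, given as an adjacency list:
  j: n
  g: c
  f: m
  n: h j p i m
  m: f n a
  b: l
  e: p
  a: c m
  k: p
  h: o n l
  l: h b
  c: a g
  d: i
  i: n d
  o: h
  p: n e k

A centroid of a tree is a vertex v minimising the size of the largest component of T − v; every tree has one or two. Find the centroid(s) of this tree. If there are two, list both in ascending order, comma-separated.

n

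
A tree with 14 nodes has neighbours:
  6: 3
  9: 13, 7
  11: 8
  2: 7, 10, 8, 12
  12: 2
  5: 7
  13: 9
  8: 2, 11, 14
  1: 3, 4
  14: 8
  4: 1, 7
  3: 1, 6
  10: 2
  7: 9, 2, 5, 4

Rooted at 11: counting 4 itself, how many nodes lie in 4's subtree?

4

4's subtree: {4, 1, 3, 6}, size 4.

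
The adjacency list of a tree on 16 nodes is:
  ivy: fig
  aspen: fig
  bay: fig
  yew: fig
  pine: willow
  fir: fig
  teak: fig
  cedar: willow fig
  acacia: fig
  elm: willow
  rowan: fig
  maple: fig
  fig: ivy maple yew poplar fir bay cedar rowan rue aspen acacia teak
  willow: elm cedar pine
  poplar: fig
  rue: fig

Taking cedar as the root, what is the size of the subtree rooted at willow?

3

Descendants of willow (including itself): willow, pine, elm. That's 3.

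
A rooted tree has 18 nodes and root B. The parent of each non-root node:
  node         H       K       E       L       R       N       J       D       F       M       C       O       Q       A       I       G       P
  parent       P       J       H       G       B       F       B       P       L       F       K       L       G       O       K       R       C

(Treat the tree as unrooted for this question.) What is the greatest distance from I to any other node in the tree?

8

Distances from I peak at 8, attained at M (A, N also at distance 8).
I–K–J–B–R–G–L–F–M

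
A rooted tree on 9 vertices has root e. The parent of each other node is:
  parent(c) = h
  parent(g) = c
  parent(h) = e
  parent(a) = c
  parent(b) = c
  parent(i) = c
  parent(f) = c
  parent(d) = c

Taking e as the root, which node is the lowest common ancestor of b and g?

c

Ancestors of b (toward the root): b, c, h, e.
Ancestors of g: g, c, h, e.
The deepest node appearing in both lists is c.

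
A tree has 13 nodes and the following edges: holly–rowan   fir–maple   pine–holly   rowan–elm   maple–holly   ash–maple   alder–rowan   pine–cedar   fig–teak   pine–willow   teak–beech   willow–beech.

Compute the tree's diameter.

7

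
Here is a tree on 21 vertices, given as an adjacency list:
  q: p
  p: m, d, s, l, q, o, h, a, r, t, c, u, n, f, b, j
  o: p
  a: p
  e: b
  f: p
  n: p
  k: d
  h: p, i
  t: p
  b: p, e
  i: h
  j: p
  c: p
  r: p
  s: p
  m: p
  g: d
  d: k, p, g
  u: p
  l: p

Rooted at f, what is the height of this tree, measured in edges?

3

The longest root-to-leaf path is f → p → b → e (3 edges).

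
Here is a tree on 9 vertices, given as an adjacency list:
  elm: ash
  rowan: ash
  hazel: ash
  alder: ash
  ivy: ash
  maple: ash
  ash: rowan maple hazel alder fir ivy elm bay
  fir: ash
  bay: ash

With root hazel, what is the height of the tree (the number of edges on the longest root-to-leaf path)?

2

A deepest node is fir, reached by hazel-ash-fir.
That path has 2 edges, so the height is 2.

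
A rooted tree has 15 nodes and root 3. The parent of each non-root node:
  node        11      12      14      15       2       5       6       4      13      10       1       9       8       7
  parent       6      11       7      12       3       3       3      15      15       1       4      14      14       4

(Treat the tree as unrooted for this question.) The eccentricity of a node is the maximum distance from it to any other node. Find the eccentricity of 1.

7

A farthest node from 1 is 2 (5 also at distance 7).
The path 1 – 4 – 15 – 12 – 11 – 6 – 3 – 2 has 7 edges.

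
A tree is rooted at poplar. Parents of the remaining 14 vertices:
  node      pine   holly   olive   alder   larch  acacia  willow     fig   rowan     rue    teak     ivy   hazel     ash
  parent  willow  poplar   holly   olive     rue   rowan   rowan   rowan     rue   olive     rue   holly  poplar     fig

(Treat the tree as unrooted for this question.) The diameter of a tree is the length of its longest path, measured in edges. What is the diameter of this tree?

BFS from hazel reaches ash last, at distance 7; BFS from ash confirms no node is farther.
Path: hazel-poplar-holly-olive-rue-rowan-fig-ash.

7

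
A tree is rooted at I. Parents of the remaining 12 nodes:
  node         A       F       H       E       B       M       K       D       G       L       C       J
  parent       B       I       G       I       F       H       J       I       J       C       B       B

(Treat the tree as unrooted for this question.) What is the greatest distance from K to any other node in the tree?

5

Distances from K peak at 5, attained at E (D also at distance 5).
K–J–B–F–I–E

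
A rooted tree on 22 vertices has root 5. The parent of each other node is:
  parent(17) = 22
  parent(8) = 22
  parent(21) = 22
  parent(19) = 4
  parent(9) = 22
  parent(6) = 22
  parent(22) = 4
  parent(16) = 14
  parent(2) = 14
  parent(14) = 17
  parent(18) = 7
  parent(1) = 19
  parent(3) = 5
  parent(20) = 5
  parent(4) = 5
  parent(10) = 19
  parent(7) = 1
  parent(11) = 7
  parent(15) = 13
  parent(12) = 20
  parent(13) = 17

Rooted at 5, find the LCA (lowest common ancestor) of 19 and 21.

19's ancestor chain is 19, 4, 5 and 21's is 21, 22, 4, 5; they first meet at 4.

4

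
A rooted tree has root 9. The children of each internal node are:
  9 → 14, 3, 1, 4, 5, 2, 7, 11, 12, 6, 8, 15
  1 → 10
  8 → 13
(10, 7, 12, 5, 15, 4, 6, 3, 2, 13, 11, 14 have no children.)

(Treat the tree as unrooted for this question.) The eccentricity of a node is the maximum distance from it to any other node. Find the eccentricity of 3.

A farthest node from 3 is 13 (10 also at distance 3).
The path 3–9–8–13 has 3 edges.

3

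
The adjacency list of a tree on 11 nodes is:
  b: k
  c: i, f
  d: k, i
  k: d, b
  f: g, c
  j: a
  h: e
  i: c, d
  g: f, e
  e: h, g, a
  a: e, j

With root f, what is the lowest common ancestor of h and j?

Path h→root: h e g f; path j→root: j a e g f.
First common node: e.

e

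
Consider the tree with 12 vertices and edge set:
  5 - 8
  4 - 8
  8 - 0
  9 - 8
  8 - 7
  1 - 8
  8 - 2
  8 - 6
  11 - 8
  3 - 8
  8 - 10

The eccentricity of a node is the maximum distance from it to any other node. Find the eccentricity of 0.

2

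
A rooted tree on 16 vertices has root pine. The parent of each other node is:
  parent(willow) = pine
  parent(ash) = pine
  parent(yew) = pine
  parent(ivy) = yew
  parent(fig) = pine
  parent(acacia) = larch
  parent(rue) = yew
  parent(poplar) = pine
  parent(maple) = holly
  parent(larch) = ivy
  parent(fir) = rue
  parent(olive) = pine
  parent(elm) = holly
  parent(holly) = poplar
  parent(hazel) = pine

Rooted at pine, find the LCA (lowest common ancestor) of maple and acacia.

pine

Ancestors of maple (toward the root): maple, holly, poplar, pine.
Ancestors of acacia: acacia, larch, ivy, yew, pine.
The deepest node appearing in both lists is pine.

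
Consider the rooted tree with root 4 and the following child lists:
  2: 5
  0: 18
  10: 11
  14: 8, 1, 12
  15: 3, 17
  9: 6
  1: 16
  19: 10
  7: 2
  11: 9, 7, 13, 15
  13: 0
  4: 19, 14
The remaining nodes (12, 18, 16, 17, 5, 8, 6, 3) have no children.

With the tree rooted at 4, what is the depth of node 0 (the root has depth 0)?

5

Path from 4 to 0: 4–19–10–11–13–0, which has 5 edges.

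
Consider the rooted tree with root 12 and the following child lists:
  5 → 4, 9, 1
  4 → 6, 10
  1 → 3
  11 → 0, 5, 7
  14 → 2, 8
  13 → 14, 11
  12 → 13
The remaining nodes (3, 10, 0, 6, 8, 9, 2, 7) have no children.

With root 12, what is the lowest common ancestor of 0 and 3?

11

0's ancestor chain is 0, 11, 13, 12 and 3's is 3, 1, 5, 11, 13, 12; they first meet at 11.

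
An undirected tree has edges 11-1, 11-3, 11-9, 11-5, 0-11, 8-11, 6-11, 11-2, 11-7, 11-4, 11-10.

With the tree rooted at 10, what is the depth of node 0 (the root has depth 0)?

2

10 – 11 – 0 — 2 edges.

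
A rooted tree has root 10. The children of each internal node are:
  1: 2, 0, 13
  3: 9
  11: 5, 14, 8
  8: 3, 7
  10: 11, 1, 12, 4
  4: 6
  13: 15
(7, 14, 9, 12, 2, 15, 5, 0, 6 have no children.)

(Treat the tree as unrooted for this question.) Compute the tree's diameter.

Starting from 9, a farthest node is 15 at distance 7.
One longest path: 9 – 3 – 8 – 11 – 10 – 1 – 13 – 15.
So the diameter is 7.

7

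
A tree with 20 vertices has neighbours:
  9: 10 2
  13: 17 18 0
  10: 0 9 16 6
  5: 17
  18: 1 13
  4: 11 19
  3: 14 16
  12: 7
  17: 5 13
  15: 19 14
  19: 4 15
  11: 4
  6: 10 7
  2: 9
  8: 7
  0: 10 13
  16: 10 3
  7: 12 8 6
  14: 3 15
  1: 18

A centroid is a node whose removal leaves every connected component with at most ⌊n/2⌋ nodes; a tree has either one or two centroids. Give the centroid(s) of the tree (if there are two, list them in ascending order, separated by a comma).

If 10 is removed the pieces have sizes 7, 6, 4, 2, all ≤ ⌊20/2⌋ = 10.
No neighbour of 10 does as well, so 10 is the unique centroid.

10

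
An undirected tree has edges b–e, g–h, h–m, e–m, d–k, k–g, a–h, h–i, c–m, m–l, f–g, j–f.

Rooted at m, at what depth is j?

Climbing from j to the root: j – f – g – h – m. That's 4 steps.

4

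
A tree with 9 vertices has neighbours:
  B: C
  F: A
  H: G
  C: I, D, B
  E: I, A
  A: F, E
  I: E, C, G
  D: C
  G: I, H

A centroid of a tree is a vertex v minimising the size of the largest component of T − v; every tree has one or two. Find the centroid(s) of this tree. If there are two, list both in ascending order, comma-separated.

Removing I splits the tree into components of sizes 3, 3, 2; the largest is 3 ≤ ⌊9/2⌋ = 4.
No neighbour of I does as well, so I is the unique centroid.

I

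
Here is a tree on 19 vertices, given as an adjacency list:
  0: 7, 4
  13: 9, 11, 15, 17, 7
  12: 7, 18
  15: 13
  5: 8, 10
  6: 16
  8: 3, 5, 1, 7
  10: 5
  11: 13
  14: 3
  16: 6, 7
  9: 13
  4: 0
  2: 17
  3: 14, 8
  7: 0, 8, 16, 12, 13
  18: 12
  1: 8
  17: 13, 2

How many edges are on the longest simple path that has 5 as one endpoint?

A farthest node from 5 is 2.
The path 5 – 8 – 7 – 13 – 17 – 2 has 5 edges.

5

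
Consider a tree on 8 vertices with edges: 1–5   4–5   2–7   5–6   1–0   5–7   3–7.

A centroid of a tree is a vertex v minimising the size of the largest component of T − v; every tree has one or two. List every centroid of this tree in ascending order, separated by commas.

5

Delete 5: the remaining components have sizes 3, 2, 1, 1. Max 3 ≤ 4, so 5 is a centroid.
No neighbour of 5 does as well, so 5 is the unique centroid.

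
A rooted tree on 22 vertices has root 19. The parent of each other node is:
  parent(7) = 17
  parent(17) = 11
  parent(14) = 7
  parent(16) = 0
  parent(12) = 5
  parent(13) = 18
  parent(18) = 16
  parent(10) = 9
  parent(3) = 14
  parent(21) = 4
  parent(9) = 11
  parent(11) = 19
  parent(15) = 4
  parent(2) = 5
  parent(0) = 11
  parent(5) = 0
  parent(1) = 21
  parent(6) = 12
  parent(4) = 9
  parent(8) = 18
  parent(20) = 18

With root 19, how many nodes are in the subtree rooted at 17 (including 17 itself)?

4

17's subtree: {17, 7, 14, 3}, size 4.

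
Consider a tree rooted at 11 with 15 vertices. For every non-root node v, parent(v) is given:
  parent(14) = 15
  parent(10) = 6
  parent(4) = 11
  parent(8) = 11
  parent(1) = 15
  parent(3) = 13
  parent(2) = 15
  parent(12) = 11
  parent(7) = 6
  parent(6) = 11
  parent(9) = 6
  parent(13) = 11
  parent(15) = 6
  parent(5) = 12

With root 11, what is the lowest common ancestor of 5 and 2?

11

Ancestors of 5 (toward the root): 5, 12, 11.
Ancestors of 2: 2, 15, 6, 11.
The deepest node appearing in both lists is 11.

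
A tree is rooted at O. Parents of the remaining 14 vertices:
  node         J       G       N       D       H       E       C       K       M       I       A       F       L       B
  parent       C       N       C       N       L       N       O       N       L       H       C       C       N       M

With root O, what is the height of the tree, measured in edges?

5

A deepest node is I, reached by O – C – N – L – H – I.
That path has 5 edges, so the height is 5.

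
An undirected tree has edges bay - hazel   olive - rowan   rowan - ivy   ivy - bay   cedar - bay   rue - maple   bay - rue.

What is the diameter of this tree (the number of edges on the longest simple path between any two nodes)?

Starting from olive, a farthest node is maple at distance 5.
One longest path: olive-rowan-ivy-bay-rue-maple.
So the diameter is 5.

5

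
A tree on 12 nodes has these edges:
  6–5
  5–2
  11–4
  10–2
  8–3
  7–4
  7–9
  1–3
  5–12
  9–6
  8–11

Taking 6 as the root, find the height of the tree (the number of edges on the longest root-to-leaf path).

A deepest node is 1, reached by 6-9-7-4-11-8-3-1.
That path has 7 edges, so the height is 7.

7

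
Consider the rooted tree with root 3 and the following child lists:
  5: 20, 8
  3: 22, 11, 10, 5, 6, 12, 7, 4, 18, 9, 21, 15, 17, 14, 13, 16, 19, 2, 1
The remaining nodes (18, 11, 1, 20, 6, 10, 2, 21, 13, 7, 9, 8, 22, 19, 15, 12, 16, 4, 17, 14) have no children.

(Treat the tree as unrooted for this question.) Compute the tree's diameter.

3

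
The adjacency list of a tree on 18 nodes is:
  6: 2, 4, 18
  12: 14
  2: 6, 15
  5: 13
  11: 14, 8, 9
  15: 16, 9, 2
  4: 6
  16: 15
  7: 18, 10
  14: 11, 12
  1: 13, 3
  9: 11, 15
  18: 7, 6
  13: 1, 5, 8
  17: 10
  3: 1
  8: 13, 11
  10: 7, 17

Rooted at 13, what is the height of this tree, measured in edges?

10

A deepest node is 17, reached by 13-8-11-9-15-2-6-18-7-10-17.
That path has 10 edges, so the height is 10.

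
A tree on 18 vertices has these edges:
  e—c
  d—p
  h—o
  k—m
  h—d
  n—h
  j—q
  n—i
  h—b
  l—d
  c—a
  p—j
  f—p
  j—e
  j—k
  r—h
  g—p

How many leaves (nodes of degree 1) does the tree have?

Exactly 10 nodes have a single neighbour: a, b, f, g, i, l, m, o, q, r.

10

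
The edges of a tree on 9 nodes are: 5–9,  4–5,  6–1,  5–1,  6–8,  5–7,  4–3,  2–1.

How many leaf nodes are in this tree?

5

Degree-1 nodes: 2, 3, 7, 8, 9 — 5 of them.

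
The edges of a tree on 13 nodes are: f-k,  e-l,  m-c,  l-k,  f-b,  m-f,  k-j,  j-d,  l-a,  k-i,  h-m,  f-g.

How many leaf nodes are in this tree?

8

The leaves are a, b, c, d, e, g, h, i.
That is 8 leaves.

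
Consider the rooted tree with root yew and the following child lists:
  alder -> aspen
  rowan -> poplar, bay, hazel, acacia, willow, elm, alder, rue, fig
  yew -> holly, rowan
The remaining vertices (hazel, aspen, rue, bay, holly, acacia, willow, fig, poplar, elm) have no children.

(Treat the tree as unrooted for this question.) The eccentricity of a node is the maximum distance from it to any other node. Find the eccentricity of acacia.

A farthest node from acacia is aspen (holly also at distance 3).
The path acacia – rowan – alder – aspen has 3 edges.

3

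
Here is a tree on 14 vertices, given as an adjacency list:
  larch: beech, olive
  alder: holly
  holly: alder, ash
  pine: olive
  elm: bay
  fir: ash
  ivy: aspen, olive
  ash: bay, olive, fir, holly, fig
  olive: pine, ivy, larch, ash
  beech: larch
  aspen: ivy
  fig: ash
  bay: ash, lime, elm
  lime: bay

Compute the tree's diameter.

A longest path is elm-bay-ash-olive-ivy-aspen, with 5 edges.

5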